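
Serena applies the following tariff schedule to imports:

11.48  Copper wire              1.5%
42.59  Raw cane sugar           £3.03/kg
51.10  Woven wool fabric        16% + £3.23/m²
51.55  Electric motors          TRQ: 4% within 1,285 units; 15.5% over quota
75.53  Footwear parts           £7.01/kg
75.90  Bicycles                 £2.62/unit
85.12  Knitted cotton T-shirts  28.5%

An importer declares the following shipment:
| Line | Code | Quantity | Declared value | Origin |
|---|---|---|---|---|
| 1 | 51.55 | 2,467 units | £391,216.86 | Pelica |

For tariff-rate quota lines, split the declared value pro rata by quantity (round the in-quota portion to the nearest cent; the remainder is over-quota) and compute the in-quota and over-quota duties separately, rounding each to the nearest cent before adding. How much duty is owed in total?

£37,204.45

Line 1 (51.55, Pelica, 2,467 units, £391,216.86):
Code 51.55 is under a tariff-rate quota (threshold 1,285 units). In-quota: 1,285 units at 4%; over-quota: 1,182 units at 15.5%.
Pro-rata value split: in-quota = £391,216.86 × 1,285/2,467 = £203,775.30; over-quota = £391,216.86 − £203,775.30 = £187,441.56.
In-quota duty = £203,775.30 × 4% = £8,151.01. Over-quota duty = £187,441.56 × 15.5% = £29,053.44.
Line duty = £8,151.01 + £29,053.44 = £37,204.45.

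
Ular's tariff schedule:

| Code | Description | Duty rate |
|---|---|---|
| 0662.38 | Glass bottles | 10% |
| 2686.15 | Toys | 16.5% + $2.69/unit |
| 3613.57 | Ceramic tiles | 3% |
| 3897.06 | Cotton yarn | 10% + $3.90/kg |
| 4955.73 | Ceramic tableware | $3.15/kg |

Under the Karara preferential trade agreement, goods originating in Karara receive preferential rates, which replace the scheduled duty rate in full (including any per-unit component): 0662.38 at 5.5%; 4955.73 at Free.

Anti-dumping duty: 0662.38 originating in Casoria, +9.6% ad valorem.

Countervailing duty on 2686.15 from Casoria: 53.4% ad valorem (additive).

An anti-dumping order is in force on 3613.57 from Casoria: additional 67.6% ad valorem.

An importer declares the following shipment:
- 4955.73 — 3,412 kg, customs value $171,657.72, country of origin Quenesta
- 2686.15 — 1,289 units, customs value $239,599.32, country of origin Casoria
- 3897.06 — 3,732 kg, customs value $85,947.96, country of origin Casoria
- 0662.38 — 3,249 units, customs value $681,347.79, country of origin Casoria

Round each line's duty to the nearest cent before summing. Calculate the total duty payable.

$338,388.90

Line 1 (4955.73, Quenesta, 3,412 kg, $171,657.72):
Base rate for 4955.73 is $3.15/kg.
4955.73 has an FTA preferential rate, but origin Quenesta is not Karara; base rate stands.
Duty = 3,412 × $3.15 = $10,747.80.
Line 2 (2686.15, Casoria, 1,289 units, $239,599.32):
Base rate for 2686.15 is 16.5% + $2.69/unit.
Additional duty on 2686.15 from Casoria: +53.4%. Applied ad valorem rate: 16.5% + 53.4% = 69.9%.
Duty = $239,599.32 × 69.9% + 1,289 × $2.69 = $170,947.33.
Line 3 (3897.06, Casoria, 3,732 kg, $85,947.96):
Base rate for 3897.06 is 10% + $3.90/kg.
Duty = $85,947.96 × 10% + 3,732 × $3.90 = $23,149.60.
Line 4 (0662.38, Casoria, 3,249 units, $681,347.79):
Base rate for 0662.38 is 10%.
0662.38 has an FTA preferential rate, but origin Casoria is not Karara; base rate stands.
Additional duty on 0662.38 from Casoria: +9.6%. Applied ad valorem rate: 10% + 9.6% = 19.6%.
Duty = $681,347.79 × 19.6% = $133,544.17.
Total = $10,747.80 + $170,947.33 + $23,149.60 + $133,544.17 = $338,388.90.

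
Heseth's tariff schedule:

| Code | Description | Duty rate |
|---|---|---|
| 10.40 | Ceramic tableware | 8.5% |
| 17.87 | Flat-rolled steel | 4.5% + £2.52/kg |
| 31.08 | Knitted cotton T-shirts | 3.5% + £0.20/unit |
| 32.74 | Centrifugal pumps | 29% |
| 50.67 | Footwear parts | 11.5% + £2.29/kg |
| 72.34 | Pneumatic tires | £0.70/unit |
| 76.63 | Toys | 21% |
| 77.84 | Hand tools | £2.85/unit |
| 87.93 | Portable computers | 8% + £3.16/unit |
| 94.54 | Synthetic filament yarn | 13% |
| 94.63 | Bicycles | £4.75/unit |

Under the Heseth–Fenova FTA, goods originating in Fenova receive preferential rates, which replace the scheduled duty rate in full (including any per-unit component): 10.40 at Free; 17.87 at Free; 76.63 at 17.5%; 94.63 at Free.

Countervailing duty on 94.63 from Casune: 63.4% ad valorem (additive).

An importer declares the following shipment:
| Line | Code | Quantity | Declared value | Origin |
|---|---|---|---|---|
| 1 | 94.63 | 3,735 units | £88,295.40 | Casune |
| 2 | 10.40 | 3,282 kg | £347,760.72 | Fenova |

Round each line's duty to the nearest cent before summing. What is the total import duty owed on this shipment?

Line 1 (94.63, Casune, 3,735 units, £88,295.40):
Base rate for 94.63 is £4.75/unit.
94.63 has an FTA preferential rate, but origin Casune is not Fenova; base rate stands.
Additional duty on 94.63 from Casune: +63.4% ad valorem. Applied ad valorem rate = 63.4%.
Duty = £88,295.40 × 63.4% + 3,735 × £4.75 = £73,720.53.
Line 2 (10.40, Fenova, 3,282 kg, £347,760.72):
Base rate for 10.40 is 8.5%.
Origin Fenova qualifies under the Heseth–Fenova agreement and 10.40 is covered: preferential rate Free applies instead.
Duty = £347,760.72 × 0% = £0.00.
Total = £73,720.53 + £0.00 = £73,720.53.

£73,720.53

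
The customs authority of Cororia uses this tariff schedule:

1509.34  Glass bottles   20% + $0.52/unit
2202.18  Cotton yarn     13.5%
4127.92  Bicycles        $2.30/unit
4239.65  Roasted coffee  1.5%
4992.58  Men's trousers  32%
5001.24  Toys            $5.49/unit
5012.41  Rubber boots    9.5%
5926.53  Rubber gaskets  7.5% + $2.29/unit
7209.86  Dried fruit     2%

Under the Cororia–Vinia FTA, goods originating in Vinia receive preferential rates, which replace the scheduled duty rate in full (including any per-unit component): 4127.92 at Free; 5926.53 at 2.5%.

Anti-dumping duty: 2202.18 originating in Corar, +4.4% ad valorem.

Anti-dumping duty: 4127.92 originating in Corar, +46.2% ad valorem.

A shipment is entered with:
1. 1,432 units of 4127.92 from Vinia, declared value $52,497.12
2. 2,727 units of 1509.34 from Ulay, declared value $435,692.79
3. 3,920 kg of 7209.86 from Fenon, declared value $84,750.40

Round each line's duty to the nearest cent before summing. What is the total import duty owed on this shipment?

$90,251.61

Line 1 (4127.92, Vinia, 1,432 units, $52,497.12):
Base rate for 4127.92 is $2.30/unit.
Origin Vinia qualifies under the Cororia–Vinia agreement and 4127.92 is covered: preferential rate Free applies instead.
The additional-duty order on 4127.92 targets Corar, not Vinia; it does not apply.
Duty = $52,497.12 × 0% = $0.00.
Line 2 (1509.34, Ulay, 2,727 units, $435,692.79):
Base rate for 1509.34 is 20% + $0.52/unit.
Duty = $435,692.79 × 20% + 2,727 × $0.52 = $88,556.60.
Line 3 (7209.86, Fenon, 3,920 kg, $84,750.40):
Base rate for 7209.86 is 2%.
Duty = $84,750.40 × 2% = $1,695.01.
Total = $0.00 + $88,556.60 + $1,695.01 = $90,251.61.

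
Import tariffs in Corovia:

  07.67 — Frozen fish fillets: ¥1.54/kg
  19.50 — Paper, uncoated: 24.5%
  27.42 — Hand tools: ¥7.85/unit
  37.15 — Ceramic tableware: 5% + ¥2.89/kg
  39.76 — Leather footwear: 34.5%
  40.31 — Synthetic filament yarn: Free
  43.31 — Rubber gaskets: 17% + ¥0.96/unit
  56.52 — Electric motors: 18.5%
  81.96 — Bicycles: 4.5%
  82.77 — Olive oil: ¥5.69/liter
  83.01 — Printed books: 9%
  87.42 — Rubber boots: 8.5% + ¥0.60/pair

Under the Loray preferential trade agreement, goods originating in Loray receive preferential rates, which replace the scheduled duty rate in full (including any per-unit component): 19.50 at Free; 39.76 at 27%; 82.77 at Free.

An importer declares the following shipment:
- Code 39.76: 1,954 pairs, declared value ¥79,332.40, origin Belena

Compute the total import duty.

Line 1 (39.76, Belena, 1,954 pairs, ¥79,332.40):
Base rate for 39.76 is 34.5%.
39.76 has an FTA preferential rate, but origin Belena is not Loray; base rate stands.
Duty = ¥79,332.40 × 34.5% = ¥27,369.68.

¥27,369.68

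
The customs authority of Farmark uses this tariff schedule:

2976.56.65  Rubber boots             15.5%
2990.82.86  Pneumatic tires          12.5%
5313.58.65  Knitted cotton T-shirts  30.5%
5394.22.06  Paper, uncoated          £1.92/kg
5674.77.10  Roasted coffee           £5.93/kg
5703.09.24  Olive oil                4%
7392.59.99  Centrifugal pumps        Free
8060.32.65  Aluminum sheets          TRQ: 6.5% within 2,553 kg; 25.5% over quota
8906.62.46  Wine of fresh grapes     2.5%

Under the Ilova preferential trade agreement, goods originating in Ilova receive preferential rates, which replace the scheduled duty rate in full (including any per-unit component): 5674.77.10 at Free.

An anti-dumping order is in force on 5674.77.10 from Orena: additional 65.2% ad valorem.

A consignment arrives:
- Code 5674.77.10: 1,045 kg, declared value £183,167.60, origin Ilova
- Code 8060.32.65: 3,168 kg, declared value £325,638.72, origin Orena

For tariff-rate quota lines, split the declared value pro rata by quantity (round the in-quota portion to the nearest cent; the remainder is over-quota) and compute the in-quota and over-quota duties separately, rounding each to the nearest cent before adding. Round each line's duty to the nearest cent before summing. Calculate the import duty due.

Line 1 (5674.77.10, Ilova, 1,045 kg, £183,167.60):
Base rate for 5674.77.10 is £5.93/kg.
Origin Ilova qualifies under the Farmark–Ilova agreement and 5674.77.10 is covered: preferential rate Free applies instead.
The additional-duty order on 5674.77.10 targets Orena, not Ilova; it does not apply.
Duty = £183,167.60 × 0% = £0.00.
Line 2 (8060.32.65, Orena, 3,168 kg, £325,638.72):
Code 8060.32.65 is under a tariff-rate quota (threshold 2,553 kg). In-quota: 2,553 kg at 6.5%; over-quota: 615 kg at 25.5%.
Pro-rata value split: in-quota = £325,638.72 × 2,553/3,168 = £262,422.87; over-quota = £325,638.72 − £262,422.87 = £63,215.85.
In-quota duty = £262,422.87 × 6.5% = £17,057.49. Over-quota duty = £63,215.85 × 25.5% = £16,120.04.
Line duty = £17,057.49 + £16,120.04 = £33,177.53.
Total = £0.00 + £33,177.53 = £33,177.53.

£33,177.53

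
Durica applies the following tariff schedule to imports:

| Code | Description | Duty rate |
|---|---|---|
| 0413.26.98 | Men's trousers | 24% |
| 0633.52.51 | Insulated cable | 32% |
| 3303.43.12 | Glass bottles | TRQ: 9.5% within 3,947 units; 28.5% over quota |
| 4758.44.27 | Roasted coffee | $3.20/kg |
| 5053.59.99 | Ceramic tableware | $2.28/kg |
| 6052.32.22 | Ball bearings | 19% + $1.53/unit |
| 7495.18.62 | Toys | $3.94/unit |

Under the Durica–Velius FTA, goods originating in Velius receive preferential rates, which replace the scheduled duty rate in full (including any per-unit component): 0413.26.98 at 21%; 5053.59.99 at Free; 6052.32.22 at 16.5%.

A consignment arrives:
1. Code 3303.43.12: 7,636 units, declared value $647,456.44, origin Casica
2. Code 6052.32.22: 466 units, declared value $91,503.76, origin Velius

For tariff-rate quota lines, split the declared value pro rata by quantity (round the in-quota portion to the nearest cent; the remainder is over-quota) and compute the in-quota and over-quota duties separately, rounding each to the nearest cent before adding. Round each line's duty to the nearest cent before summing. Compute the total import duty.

$136,036.64

Line 1 (3303.43.12, Casica, 7,636 units, $647,456.44):
Code 3303.43.12 is under a tariff-rate quota (threshold 3,947 units). In-quota: 3,947 units at 9.5%; over-quota: 3,689 units at 28.5%.
Pro-rata value split: in-quota = $647,456.44 × 3,947/7,636 = $334,666.13; over-quota = $647,456.44 − $334,666.13 = $312,790.31.
In-quota duty = $334,666.13 × 9.5% = $31,793.28. Over-quota duty = $312,790.31 × 28.5% = $89,145.24.
Line duty = $31,793.28 + $89,145.24 = $120,938.52.
Line 2 (6052.32.22, Velius, 466 units, $91,503.76):
Base rate for 6052.32.22 is 19% + $1.53/unit.
Origin Velius qualifies under the Durica–Velius agreement and 6052.32.22 is covered: preferential rate 16.5% applies instead.
Duty = $91,503.76 × 16.5% = $15,098.12.
Total = $120,938.52 + $15,098.12 = $136,036.64.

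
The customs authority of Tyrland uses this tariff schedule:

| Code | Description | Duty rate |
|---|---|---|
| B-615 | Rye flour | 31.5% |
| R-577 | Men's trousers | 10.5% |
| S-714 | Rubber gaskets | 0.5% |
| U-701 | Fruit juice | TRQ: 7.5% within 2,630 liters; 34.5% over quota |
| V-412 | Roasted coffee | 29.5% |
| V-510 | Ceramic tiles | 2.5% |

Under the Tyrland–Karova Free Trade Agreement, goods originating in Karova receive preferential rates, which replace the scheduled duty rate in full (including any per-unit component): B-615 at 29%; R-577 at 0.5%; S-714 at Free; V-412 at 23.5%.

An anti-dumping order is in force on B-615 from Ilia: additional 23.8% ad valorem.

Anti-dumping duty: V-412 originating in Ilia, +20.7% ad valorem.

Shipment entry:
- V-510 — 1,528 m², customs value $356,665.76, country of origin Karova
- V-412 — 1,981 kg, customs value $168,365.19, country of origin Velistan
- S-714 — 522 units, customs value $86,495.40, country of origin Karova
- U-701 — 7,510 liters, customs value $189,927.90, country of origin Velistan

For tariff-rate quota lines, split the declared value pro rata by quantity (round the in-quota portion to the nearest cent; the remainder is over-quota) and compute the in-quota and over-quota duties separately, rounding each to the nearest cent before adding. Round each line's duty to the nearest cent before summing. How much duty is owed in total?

Line 1 (V-510, Karova, 1,528 m², $356,665.76):
Base rate for V-510 is 2.5%.
Origin Karova is the FTA partner but V-510 is not on the preference list; base rate stands.
Duty = $356,665.76 × 2.5% = $8,916.64.
Line 2 (V-412, Velistan, 1,981 kg, $168,365.19):
Base rate for V-412 is 29.5%.
V-412 has an FTA preferential rate, but origin Velistan is not Karova; base rate stands.
The additional-duty order on V-412 targets Ilia, not Velistan; it does not apply.
Duty = $168,365.19 × 29.5% = $49,667.73.
Line 3 (S-714, Karova, 522 units, $86,495.40):
Base rate for S-714 is 0.5%.
Origin Karova qualifies under the Tyrland–Karova agreement and S-714 is covered: preferential rate Free applies instead.
Duty = $86,495.40 × 0% = $0.00.
Line 4 (U-701, Velistan, 7,510 liters, $189,927.90):
Code U-701 is under a tariff-rate quota (threshold 2,630 liters). In-quota: 2,630 liters at 7.5%; over-quota: 4,880 liters at 34.5%.
Pro-rata value split: in-quota = $189,927.90 × 2,630/7,510 = $66,512.70; over-quota = $189,927.90 − $66,512.70 = $123,415.20.
In-quota duty = $66,512.70 × 7.5% = $4,988.45. Over-quota duty = $123,415.20 × 34.5% = $42,578.24.
Line duty = $4,988.45 + $42,578.24 = $47,566.69.
Total = $8,916.64 + $49,667.73 + $0.00 + $47,566.69 = $106,151.06.

$106,151.06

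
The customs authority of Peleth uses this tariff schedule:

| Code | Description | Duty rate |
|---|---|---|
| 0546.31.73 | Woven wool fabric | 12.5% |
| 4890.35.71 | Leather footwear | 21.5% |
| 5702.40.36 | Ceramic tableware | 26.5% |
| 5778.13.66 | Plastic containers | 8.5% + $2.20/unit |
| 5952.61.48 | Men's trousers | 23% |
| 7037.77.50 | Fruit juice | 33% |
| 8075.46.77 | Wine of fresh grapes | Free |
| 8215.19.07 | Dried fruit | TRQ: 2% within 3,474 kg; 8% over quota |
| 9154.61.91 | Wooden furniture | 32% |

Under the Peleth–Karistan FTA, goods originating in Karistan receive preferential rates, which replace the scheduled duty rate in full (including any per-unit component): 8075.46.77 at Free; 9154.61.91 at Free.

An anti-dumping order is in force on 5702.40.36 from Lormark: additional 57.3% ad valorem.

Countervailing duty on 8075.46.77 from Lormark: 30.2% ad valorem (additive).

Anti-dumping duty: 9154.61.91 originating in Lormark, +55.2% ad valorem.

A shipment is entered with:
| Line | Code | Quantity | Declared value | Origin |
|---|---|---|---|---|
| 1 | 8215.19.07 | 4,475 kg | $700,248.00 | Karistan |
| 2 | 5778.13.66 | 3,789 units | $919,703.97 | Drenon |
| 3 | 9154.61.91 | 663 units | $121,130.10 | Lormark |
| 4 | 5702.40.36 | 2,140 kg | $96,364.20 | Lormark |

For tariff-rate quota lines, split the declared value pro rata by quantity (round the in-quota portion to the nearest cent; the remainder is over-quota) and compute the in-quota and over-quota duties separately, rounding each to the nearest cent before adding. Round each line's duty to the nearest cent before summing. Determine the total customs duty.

$296,292.44

Line 1 (8215.19.07, Karistan, 4,475 kg, $700,248.00):
Code 8215.19.07 is under a tariff-rate quota (threshold 3,474 kg). In-quota: 3,474 kg at 2%; over-quota: 1,001 kg at 8%.
Pro-rata value split: in-quota = $700,248.00 × 3,474/4,475 = $543,611.52; over-quota = $700,248.00 − $543,611.52 = $156,636.48.
In-quota duty = $543,611.52 × 2% = $10,872.23. Over-quota duty = $156,636.48 × 8% = $12,530.92.
Line duty = $10,872.23 + $12,530.92 = $23,403.15.
Line 2 (5778.13.66, Drenon, 3,789 units, $919,703.97):
Base rate for 5778.13.66 is 8.5% + $2.20/unit.
Duty = $919,703.97 × 8.5% + 3,789 × $2.20 = $86,510.64.
Line 3 (9154.61.91, Lormark, 663 units, $121,130.10):
Base rate for 9154.61.91 is 32%.
9154.61.91 has an FTA preferential rate, but origin Lormark is not Karistan; base rate stands.
Additional duty on 9154.61.91 from Lormark: +55.2%. Applied ad valorem rate: 32% + 55.2% = 87.2%.
Duty = $121,130.10 × 87.2% = $105,625.45.
Line 4 (5702.40.36, Lormark, 2,140 kg, $96,364.20):
Base rate for 5702.40.36 is 26.5%.
Additional duty on 5702.40.36 from Lormark: +57.3%. Applied ad valorem rate: 26.5% + 57.3% = 83.8%.
Duty = $96,364.20 × 83.8% = $80,753.20.
Total = $23,403.15 + $86,510.64 + $105,625.45 + $80,753.20 = $296,292.44.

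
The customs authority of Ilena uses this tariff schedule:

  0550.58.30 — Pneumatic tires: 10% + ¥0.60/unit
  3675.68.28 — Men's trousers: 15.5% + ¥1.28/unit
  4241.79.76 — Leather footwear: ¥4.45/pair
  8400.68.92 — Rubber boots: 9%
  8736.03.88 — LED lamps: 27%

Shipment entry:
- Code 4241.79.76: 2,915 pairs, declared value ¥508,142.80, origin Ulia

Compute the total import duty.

¥12,971.75

Line 1 (4241.79.76, Ulia, 2,915 pairs, ¥508,142.80):
Base rate for 4241.79.76 is ¥4.45/pair.
Duty = 2,915 × ¥4.45 = ¥12,971.75.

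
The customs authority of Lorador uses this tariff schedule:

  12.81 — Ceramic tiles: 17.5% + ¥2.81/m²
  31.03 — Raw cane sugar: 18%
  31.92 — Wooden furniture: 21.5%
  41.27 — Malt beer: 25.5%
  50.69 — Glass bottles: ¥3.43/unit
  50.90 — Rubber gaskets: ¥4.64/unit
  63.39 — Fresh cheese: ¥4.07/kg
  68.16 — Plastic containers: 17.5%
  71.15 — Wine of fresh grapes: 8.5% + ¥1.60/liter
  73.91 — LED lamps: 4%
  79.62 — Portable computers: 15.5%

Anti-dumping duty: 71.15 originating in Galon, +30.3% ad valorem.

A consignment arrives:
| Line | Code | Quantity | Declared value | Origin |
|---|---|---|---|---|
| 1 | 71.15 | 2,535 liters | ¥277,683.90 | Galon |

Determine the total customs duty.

¥111,797.35

Line 1 (71.15, Galon, 2,535 liters, ¥277,683.90):
Base rate for 71.15 is 8.5% + ¥1.60/liter.
Additional duty on 71.15 from Galon: +30.3%. Applied ad valorem rate: 8.5% + 30.3% = 38.8%.
Duty = ¥277,683.90 × 38.8% + 2,535 × ¥1.60 = ¥111,797.35.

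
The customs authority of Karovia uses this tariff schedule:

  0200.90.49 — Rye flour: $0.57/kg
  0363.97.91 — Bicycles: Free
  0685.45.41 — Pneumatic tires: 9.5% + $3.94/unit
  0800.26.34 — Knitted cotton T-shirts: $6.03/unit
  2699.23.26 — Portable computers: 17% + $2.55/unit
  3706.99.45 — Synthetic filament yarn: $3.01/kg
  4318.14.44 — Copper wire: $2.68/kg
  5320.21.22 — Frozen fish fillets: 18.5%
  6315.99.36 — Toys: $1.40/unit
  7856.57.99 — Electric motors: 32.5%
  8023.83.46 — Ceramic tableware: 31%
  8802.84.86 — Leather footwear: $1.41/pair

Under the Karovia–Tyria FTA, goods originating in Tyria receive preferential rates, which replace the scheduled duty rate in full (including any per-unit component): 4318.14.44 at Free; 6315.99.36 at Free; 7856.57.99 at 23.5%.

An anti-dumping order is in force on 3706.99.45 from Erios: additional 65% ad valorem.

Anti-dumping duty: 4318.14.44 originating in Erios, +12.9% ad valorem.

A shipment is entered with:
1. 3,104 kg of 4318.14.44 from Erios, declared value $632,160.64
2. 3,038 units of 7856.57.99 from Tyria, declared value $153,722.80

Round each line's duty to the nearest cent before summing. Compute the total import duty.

Line 1 (4318.14.44, Erios, 3,104 kg, $632,160.64):
Base rate for 4318.14.44 is $2.68/kg.
4318.14.44 has an FTA preferential rate, but origin Erios is not Tyria; base rate stands.
Additional duty on 4318.14.44 from Erios: +12.9% ad valorem. Applied ad valorem rate = 12.9%.
Duty = $632,160.64 × 12.9% + 3,104 × $2.68 = $89,867.44.
Line 2 (7856.57.99, Tyria, 3,038 units, $153,722.80):
Base rate for 7856.57.99 is 32.5%.
Origin Tyria qualifies under the Karovia–Tyria agreement and 7856.57.99 is covered: preferential rate 23.5% applies instead.
Duty = $153,722.80 × 23.5% = $36,124.86.
Total = $89,867.44 + $36,124.86 = $125,992.30.

$125,992.30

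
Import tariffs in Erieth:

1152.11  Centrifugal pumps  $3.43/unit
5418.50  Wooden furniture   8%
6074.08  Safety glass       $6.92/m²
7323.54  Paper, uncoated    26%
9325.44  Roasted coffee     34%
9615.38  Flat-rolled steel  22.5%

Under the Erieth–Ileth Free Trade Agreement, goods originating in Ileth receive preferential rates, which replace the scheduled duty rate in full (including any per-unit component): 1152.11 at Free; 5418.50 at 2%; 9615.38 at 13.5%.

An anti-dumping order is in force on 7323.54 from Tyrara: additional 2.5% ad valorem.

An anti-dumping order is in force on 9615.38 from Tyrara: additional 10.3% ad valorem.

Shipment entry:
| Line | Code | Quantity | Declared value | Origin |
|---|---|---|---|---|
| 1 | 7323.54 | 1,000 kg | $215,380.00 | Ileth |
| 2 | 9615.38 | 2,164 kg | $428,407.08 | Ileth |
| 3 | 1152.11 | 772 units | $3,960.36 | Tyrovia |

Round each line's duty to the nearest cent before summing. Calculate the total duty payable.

$116,481.72

Line 1 (7323.54, Ileth, 1,000 kg, $215,380.00):
Base rate for 7323.54 is 26%.
Origin Ileth is the FTA partner but 7323.54 is not on the preference list; base rate stands.
The additional-duty order on 7323.54 targets Tyrara, not Ileth; it does not apply.
Duty = $215,380.00 × 26% = $55,998.80.
Line 2 (9615.38, Ileth, 2,164 kg, $428,407.08):
Base rate for 9615.38 is 22.5%.
Origin Ileth qualifies under the Erieth–Ileth agreement and 9615.38 is covered: preferential rate 13.5% applies instead.
The additional-duty order on 9615.38 targets Tyrara, not Ileth; it does not apply.
Duty = $428,407.08 × 13.5% = $57,834.96.
Line 3 (1152.11, Tyrovia, 772 units, $3,960.36):
Base rate for 1152.11 is $3.43/unit.
1152.11 has an FTA preferential rate, but origin Tyrovia is not Ileth; base rate stands.
Duty = 772 × $3.43 = $2,647.96.
Total = $55,998.80 + $57,834.96 + $2,647.96 = $116,481.72.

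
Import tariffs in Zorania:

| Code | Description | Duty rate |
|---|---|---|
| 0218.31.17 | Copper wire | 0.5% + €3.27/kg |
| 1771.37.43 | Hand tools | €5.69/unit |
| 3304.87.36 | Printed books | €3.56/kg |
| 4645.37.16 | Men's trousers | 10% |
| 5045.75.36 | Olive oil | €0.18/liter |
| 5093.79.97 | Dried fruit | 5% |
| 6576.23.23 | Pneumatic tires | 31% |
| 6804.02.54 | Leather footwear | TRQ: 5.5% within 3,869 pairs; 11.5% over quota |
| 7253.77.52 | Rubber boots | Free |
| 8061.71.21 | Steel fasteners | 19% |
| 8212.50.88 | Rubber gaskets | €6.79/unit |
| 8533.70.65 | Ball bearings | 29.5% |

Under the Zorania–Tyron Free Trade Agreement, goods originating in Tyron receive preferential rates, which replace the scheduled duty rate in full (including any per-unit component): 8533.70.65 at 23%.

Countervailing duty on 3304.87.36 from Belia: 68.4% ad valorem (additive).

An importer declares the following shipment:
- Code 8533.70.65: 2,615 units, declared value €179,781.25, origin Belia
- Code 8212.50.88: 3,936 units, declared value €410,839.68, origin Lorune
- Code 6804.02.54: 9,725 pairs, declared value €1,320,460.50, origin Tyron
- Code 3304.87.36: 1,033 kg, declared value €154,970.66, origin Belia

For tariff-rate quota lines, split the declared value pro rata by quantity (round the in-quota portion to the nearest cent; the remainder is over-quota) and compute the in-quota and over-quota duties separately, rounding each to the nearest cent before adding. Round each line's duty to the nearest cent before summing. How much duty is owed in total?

Line 1 (8533.70.65, Belia, 2,615 units, €179,781.25):
Base rate for 8533.70.65 is 29.5%.
8533.70.65 has an FTA preferential rate, but origin Belia is not Tyron; base rate stands.
Duty = €179,781.25 × 29.5% = €53,035.47.
Line 2 (8212.50.88, Lorune, 3,936 units, €410,839.68):
Base rate for 8212.50.88 is €6.79/unit.
Duty = 3,936 × €6.79 = €26,725.44.
Line 3 (6804.02.54, Tyron, 9,725 pairs, €1,320,460.50):
Code 6804.02.54 is under a tariff-rate quota (threshold 3,869 pairs). In-quota: 3,869 pairs at 5.5%; over-quota: 5,856 pairs at 11.5%.
Pro-rata value split: in-quota = €1,320,460.50 × 3,869/9,725 = €525,332.82; over-quota = €1,320,460.50 − €525,332.82 = €795,127.68.
In-quota duty = €525,332.82 × 5.5% = €28,893.31. Over-quota duty = €795,127.68 × 11.5% = €91,439.68.
Line duty = €28,893.31 + €91,439.68 = €120,332.99.
Line 4 (3304.87.36, Belia, 1,033 kg, €154,970.66):
Base rate for 3304.87.36 is €3.56/kg.
Additional duty on 3304.87.36 from Belia: +68.4% ad valorem. Applied ad valorem rate = 68.4%.
Duty = €154,970.66 × 68.4% + 1,033 × €3.56 = €109,677.41.
Total = €53,035.47 + €26,725.44 + €120,332.99 + €109,677.41 = €309,771.31.

€309,771.31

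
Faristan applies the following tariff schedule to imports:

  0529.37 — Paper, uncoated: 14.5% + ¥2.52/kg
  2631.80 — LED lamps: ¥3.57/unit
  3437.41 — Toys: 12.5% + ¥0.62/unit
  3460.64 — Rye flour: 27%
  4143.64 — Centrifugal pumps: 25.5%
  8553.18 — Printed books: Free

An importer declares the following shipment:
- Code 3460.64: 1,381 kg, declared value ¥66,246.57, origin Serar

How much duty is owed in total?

Line 1 (3460.64, Serar, 1,381 kg, ¥66,246.57):
Base rate for 3460.64 is 27%.
Duty = ¥66,246.57 × 27% = ¥17,886.57.

¥17,886.57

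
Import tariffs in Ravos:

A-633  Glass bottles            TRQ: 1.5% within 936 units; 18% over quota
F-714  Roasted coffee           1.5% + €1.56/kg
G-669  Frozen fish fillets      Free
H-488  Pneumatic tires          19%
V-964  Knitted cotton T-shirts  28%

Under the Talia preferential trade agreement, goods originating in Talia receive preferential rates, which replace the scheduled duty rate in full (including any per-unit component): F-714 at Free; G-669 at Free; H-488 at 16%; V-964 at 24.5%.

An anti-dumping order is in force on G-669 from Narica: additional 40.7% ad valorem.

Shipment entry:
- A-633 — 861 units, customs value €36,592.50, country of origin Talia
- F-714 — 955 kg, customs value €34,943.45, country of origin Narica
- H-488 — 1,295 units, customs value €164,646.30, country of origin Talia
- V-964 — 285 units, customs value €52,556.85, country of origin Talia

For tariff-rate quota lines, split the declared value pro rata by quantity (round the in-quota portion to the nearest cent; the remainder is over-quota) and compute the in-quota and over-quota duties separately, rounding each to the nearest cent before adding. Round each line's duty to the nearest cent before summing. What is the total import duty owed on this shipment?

Line 1 (A-633, Talia, 861 units, €36,592.50):
Code A-633 is under a tariff-rate quota (threshold 936 units). Quantity 861 units is within the quota, so the in-quota rate 1.5% applies to the full value.
Duty = €36,592.50 × 1.5% = €548.89.
Line 2 (F-714, Narica, 955 kg, €34,943.45):
Base rate for F-714 is 1.5% + €1.56/kg.
F-714 has an FTA preferential rate, but origin Narica is not Talia; base rate stands.
Duty = €34,943.45 × 1.5% + 955 × €1.56 = €2,013.95.
Line 3 (H-488, Talia, 1,295 units, €164,646.30):
Base rate for H-488 is 19%.
Origin Talia qualifies under the Ravos–Talia agreement and H-488 is covered: preferential rate 16% applies instead.
Duty = €164,646.30 × 16% = €26,343.41.
Line 4 (V-964, Talia, 285 units, €52,556.85):
Base rate for V-964 is 28%.
Origin Talia qualifies under the Ravos–Talia agreement and V-964 is covered: preferential rate 24.5% applies instead.
Duty = €52,556.85 × 24.5% = €12,876.43.
Total = €548.89 + €2,013.95 + €26,343.41 + €12,876.43 = €41,782.68.

€41,782.68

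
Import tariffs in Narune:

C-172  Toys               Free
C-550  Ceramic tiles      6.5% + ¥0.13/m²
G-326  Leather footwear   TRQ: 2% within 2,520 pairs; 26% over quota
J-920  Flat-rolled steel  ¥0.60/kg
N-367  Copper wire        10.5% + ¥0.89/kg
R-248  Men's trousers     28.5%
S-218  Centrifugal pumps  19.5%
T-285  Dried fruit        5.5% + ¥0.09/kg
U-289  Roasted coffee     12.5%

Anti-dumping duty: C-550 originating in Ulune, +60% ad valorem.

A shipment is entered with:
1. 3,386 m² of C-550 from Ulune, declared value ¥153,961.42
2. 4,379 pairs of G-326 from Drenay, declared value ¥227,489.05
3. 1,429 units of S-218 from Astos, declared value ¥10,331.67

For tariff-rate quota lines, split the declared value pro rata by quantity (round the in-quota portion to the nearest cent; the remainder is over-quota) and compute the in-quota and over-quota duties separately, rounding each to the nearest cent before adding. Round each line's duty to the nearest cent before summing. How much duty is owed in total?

¥132,566.99

Line 1 (C-550, Ulune, 3,386 m², ¥153,961.42):
Base rate for C-550 is 6.5% + ¥0.13/m².
Additional duty on C-550 from Ulune: +60%. Applied ad valorem rate: 6.5% + 60% = 66.5%.
Duty = ¥153,961.42 × 66.5% + 3,386 × ¥0.13 = ¥102,824.52.
Line 2 (G-326, Drenay, 4,379 pairs, ¥227,489.05):
Code G-326 is under a tariff-rate quota (threshold 2,520 pairs). In-quota: 2,520 pairs at 2%; over-quota: 1,859 pairs at 26%.
Pro-rata value split: in-quota = ¥227,489.05 × 2,520/4,379 = ¥130,914.00; over-quota = ¥227,489.05 − ¥130,914.00 = ¥96,575.05.
In-quota duty = ¥130,914.00 × 2% = ¥2,618.28. Over-quota duty = ¥96,575.05 × 26% = ¥25,109.51.
Line duty = ¥2,618.28 + ¥25,109.51 = ¥27,727.79.
Line 3 (S-218, Astos, 1,429 units, ¥10,331.67):
Base rate for S-218 is 19.5%.
Duty = ¥10,331.67 × 19.5% = ¥2,014.68.
Total = ¥102,824.52 + ¥27,727.79 + ¥2,014.68 = ¥132,566.99.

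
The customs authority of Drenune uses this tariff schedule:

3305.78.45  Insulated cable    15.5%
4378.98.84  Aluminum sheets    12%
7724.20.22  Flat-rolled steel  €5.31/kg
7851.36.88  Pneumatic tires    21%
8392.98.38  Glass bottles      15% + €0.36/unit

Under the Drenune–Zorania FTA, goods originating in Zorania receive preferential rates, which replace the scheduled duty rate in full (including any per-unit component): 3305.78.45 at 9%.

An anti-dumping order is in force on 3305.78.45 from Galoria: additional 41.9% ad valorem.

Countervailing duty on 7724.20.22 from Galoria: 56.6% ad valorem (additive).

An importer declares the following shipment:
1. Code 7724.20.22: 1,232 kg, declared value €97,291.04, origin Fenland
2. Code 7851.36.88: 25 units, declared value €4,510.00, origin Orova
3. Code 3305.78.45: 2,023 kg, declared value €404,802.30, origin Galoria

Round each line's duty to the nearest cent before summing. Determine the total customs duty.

Line 1 (7724.20.22, Fenland, 1,232 kg, €97,291.04):
Base rate for 7724.20.22 is €5.31/kg.
The additional-duty order on 7724.20.22 targets Galoria, not Fenland; it does not apply.
Duty = 1,232 × €5.31 = €6,541.92.
Line 2 (7851.36.88, Orova, 25 units, €4,510.00):
Base rate for 7851.36.88 is 21%.
Duty = €4,510.00 × 21% = €947.10.
Line 3 (3305.78.45, Galoria, 2,023 kg, €404,802.30):
Base rate for 3305.78.45 is 15.5%.
3305.78.45 has an FTA preferential rate, but origin Galoria is not Zorania; base rate stands.
Additional duty on 3305.78.45 from Galoria: +41.9%. Applied ad valorem rate: 15.5% + 41.9% = 57.4%.
Duty = €404,802.30 × 57.4% = €232,356.52.
Total = €6,541.92 + €947.10 + €232,356.52 = €239,845.54.

€239,845.54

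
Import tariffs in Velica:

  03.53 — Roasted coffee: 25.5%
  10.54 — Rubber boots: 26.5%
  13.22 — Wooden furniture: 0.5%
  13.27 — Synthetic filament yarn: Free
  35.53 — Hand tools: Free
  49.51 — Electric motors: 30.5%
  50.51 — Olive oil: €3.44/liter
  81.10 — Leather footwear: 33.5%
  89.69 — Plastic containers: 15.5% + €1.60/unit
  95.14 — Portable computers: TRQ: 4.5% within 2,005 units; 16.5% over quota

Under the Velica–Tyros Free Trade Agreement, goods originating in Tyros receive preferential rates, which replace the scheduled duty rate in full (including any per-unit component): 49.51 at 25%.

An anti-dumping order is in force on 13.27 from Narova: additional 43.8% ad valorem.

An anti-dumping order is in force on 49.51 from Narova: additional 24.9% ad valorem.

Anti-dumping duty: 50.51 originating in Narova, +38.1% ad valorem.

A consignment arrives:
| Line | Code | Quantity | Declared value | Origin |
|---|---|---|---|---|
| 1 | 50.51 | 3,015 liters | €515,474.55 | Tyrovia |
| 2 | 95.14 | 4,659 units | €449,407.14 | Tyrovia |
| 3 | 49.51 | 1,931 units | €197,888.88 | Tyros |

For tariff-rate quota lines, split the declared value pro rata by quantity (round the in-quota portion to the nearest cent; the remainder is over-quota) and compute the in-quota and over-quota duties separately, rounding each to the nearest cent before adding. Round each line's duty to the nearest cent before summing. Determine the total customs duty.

€110,787.72

Line 1 (50.51, Tyrovia, 3,015 liters, €515,474.55):
Base rate for 50.51 is €3.44/liter.
The additional-duty order on 50.51 targets Narova, not Tyrovia; it does not apply.
Duty = 3,015 × €3.44 = €10,371.60.
Line 2 (95.14, Tyrovia, 4,659 units, €449,407.14):
Code 95.14 is under a tariff-rate quota (threshold 2,005 units). In-quota: 2,005 units at 4.5%; over-quota: 2,654 units at 16.5%.
Pro-rata value split: in-quota = €449,407.14 × 2,005/4,659 = €193,402.30; over-quota = €449,407.14 − €193,402.30 = €256,004.84.
In-quota duty = €193,402.30 × 4.5% = €8,703.10. Over-quota duty = €256,004.84 × 16.5% = €42,240.80.
Line duty = €8,703.10 + €42,240.80 = €50,943.90.
Line 3 (49.51, Tyros, 1,931 units, €197,888.88):
Base rate for 49.51 is 30.5%.
Origin Tyros qualifies under the Velica–Tyros agreement and 49.51 is covered: preferential rate 25% applies instead.
The additional-duty order on 49.51 targets Narova, not Tyros; it does not apply.
Duty = €197,888.88 × 25% = €49,472.22.
Total = €10,371.60 + €50,943.90 + €49,472.22 = €110,787.72.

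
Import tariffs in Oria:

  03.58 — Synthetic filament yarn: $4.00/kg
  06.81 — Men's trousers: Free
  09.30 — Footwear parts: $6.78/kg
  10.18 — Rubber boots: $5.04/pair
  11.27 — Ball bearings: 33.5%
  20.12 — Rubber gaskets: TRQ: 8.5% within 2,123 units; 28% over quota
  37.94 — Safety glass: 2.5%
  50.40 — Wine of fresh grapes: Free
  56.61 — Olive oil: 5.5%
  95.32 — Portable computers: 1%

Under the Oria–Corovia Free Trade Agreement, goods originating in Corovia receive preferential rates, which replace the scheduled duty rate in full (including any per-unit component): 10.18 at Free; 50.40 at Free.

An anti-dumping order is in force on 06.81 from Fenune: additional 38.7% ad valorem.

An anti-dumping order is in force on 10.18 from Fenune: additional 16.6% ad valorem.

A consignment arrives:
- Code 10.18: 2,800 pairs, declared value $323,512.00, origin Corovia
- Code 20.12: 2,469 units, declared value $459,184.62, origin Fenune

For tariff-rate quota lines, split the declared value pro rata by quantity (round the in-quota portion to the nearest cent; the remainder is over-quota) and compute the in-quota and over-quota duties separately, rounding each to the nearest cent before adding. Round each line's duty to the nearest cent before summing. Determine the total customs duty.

Line 1 (10.18, Corovia, 2,800 pairs, $323,512.00):
Base rate for 10.18 is $5.04/pair.
Origin Corovia qualifies under the Oria–Corovia agreement and 10.18 is covered: preferential rate Free applies instead.
The additional-duty order on 10.18 targets Fenune, not Corovia; it does not apply.
Duty = $323,512.00 × 0% = $0.00.
Line 2 (20.12, Fenune, 2,469 units, $459,184.62):
Code 20.12 is under a tariff-rate quota (threshold 2,123 units). In-quota: 2,123 units at 8.5%; over-quota: 346 units at 28%.
Pro-rata value split: in-quota = $459,184.62 × 2,123/2,469 = $394,835.54; over-quota = $459,184.62 − $394,835.54 = $64,349.08.
In-quota duty = $394,835.54 × 8.5% = $33,561.02. Over-quota duty = $64,349.08 × 28% = $18,017.74.
Line duty = $33,561.02 + $18,017.74 = $51,578.76.
Total = $0.00 + $51,578.76 = $51,578.76.

$51,578.76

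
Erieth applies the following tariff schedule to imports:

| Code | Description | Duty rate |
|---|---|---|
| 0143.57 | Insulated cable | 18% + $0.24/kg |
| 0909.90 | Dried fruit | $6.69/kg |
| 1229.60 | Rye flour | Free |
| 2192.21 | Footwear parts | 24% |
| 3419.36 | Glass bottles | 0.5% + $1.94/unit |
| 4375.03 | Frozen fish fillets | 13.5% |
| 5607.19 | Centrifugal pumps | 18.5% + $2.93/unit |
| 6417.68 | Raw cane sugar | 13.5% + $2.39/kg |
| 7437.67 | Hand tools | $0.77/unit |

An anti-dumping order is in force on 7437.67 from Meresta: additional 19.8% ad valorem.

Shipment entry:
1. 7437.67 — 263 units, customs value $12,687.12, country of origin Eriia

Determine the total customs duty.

Line 1 (7437.67, Eriia, 263 units, $12,687.12):
Base rate for 7437.67 is $0.77/unit.
The additional-duty order on 7437.67 targets Meresta, not Eriia; it does not apply.
Duty = 263 × $0.77 = $202.51.

$202.51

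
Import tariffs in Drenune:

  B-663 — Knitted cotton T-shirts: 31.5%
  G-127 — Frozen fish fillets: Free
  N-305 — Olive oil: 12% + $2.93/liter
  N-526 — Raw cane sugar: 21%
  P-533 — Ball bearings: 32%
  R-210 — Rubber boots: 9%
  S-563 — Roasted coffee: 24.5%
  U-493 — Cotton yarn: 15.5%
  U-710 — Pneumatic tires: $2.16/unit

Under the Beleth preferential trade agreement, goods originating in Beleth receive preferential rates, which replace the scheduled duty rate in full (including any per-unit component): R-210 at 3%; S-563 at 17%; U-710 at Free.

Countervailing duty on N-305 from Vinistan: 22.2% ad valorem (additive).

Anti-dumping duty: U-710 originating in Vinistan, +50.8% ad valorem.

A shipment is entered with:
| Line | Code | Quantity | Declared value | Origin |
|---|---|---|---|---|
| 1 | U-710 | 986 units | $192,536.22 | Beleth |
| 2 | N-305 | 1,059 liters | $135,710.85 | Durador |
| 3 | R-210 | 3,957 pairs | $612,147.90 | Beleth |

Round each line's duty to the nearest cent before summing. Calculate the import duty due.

$37,752.61

Line 1 (U-710, Beleth, 986 units, $192,536.22):
Base rate for U-710 is $2.16/unit.
Origin Beleth qualifies under the Drenune–Beleth agreement and U-710 is covered: preferential rate Free applies instead.
The additional-duty order on U-710 targets Vinistan, not Beleth; it does not apply.
Duty = $192,536.22 × 0% = $0.00.
Line 2 (N-305, Durador, 1,059 liters, $135,710.85):
Base rate for N-305 is 12% + $2.93/liter.
The additional-duty order on N-305 targets Vinistan, not Durador; it does not apply.
Duty = $135,710.85 × 12% + 1,059 × $2.93 = $19,388.17.
Line 3 (R-210, Beleth, 3,957 pairs, $612,147.90):
Base rate for R-210 is 9%.
Origin Beleth qualifies under the Drenune–Beleth agreement and R-210 is covered: preferential rate 3% applies instead.
Duty = $612,147.90 × 3% = $18,364.44.
Total = $0.00 + $19,388.17 + $18,364.44 = $37,752.61.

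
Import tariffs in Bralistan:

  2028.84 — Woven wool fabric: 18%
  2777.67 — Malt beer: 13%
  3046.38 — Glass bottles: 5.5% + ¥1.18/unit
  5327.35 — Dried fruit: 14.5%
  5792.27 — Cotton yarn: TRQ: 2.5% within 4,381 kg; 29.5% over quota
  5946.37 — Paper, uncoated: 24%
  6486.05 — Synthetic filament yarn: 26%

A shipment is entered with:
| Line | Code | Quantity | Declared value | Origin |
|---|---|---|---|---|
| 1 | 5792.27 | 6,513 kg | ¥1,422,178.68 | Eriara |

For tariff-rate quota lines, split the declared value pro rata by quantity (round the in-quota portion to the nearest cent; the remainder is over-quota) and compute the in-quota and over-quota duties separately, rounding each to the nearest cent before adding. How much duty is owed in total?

Line 1 (5792.27, Eriara, 6,513 kg, ¥1,422,178.68):
Code 5792.27 is under a tariff-rate quota (threshold 4,381 kg). In-quota: 4,381 kg at 2.5%; over-quota: 2,132 kg at 29.5%.
Pro-rata value split: in-quota = ¥1,422,178.68 × 4,381/6,513 = ¥956,635.16; over-quota = ¥1,422,178.68 − ¥956,635.16 = ¥465,543.52.
In-quota duty = ¥956,635.16 × 2.5% = ¥23,915.88. Over-quota duty = ¥465,543.52 × 29.5% = ¥137,335.34.
Line duty = ¥23,915.88 + ¥137,335.34 = ¥161,251.22.

¥161,251.22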